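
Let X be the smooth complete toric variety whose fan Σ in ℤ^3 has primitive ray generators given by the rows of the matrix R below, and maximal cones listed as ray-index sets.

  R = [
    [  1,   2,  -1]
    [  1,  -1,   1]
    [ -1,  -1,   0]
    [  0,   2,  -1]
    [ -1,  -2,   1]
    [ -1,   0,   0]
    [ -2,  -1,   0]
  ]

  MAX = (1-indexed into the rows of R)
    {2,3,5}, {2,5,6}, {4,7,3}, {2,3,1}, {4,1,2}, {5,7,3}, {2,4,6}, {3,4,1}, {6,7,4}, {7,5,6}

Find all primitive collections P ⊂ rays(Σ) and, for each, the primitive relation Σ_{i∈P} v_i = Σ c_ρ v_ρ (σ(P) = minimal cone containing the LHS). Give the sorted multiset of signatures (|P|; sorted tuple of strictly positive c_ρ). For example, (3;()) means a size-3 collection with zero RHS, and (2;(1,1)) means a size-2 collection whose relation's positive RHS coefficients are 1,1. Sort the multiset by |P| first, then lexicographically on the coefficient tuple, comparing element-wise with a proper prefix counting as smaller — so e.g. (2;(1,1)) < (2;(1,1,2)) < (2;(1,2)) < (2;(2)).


Primitive collections (7):

  {1,5}:  v_{1} + v_{5} = 0 ; sig = (2;())
  {1,6}:  v_{1} + v_{6} = v_{4} ; sig = (2;(1))
  {2,7}:  v_{2} + v_{7} = v_{5} ; sig = (2;(1))
  {3,6}:  v_{3} + v_{6} = v_{7} ; sig = (2;(1))
  {4,5}:  v_{4} + v_{5} = v_{6} ; sig = (2;(1))
  {1,7}:  v_{1} + v_{7} = v_{3} + v_{4} ; sig = (2;(1,1))
  {2,3,4}:  v_{2} + v_{3} + v_{4} = 0 ; sig = (3;())

Hence PRS(X_Σ) =
    |P|=2: 6 collections, coeffs (), (1), (1), (1), (1), (1,1)
    |P|=3: 1 collection, coeffs ()


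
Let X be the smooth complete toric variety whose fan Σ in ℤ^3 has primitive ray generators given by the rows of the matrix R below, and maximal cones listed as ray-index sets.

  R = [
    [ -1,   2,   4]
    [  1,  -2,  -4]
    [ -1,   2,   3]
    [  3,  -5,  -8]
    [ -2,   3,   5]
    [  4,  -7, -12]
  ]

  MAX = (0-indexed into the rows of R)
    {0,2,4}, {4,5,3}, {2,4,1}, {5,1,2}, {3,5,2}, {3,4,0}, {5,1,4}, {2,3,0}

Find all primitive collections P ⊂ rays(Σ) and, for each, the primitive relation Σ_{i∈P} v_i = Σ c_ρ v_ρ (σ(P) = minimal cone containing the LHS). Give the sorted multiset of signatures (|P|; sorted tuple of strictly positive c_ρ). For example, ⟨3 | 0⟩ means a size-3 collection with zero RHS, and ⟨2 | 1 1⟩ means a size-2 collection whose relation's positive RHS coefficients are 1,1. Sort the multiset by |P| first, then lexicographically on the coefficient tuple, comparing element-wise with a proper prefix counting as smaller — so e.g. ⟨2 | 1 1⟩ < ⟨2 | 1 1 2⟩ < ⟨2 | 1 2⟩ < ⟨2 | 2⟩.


5 collections generate NE(X_Σ); each relation:

  • {0,1}:  v_{0} + v_{1} = 0  ⟹  sig = ⟨2 | 0⟩
  • {0,5}:  v_{0} + v_{5} = v_{3}  ⟹  sig = ⟨2 | 1⟩
  • {1,3}:  v_{1} + v_{3} = v_{5}  ⟹  sig = ⟨2 | 1⟩
  • {2,3,4}:  v_{2} + v_{3} + v_{4} = 0  ⟹  sig = ⟨3 | 0⟩
  • {2,4,5}:  v_{2} + v_{4} + v_{5} = v_{1}  ⟹  sig = ⟨3 | 1⟩

so the primitive-relation signature multiset is
    ⟨2 | 0⟩
    ⟨2 | 1⟩
    ⟨2 | 1⟩
    ⟨3 | 0⟩
    ⟨3 | 1⟩


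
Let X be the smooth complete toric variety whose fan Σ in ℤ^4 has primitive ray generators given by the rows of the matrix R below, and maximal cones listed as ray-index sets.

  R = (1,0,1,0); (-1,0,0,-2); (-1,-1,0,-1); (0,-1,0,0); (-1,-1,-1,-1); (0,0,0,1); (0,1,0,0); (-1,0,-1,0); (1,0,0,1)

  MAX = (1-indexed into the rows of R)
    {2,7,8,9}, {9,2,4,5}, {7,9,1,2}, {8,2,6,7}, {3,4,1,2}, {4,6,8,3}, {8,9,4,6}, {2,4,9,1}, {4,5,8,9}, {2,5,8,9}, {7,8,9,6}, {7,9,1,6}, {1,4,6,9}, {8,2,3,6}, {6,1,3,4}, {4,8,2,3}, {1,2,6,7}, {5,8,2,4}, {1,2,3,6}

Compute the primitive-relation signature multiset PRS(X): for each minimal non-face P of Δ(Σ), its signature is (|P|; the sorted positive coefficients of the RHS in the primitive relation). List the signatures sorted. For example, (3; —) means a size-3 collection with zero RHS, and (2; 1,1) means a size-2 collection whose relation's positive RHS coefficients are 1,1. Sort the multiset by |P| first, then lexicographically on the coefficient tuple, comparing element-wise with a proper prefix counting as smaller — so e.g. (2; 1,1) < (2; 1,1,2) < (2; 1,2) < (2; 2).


11 minimal non-faces of Δ(Σ) (on 9 rays):

  P={1,8}:  v_{1} + v_{8} = 0 — sig = (2; —)
  P={4,7}:  v_{4} + v_{7} = 0 — sig = (2; —)
  P={3,9}:  v_{3} + v_{9} = v_{4} — sig = (2; 1)
  P={3,7}:  v_{3} + v_{7} = v_{2} + v_{6} — sig = (2; 1,1)
  P={5,6}:  v_{5} + v_{6} = v_{4} + v_{8} — sig = (2; 1,1)
  P={1,5}:  v_{1} + v_{5} = v_{2} + v_{4} + v_{9} — sig = (2; 1,1,1)
  P={5,7}:  v_{5} + v_{7} = v_{2} + v_{8} + v_{9} — sig = (2; 1,1,1)
  P={3,5}:  v_{3} + v_{5} = v_{2} + 2·v_{4} + v_{8} — sig = (2; 1,1,2)
  P={2,6,9}:  v_{2} + v_{6} + v_{9} = 0 — sig = (3; —)
  P={2,4,6}:  v_{2} + v_{4} + v_{6} = v_{3} — sig = (3; 1)
  P={2,4,8,9}:  v_{2} + v_{4} + v_{8} + v_{9} = v_{5} — sig = (4; 1)

Signatures (|P|; sorted positive RHS coefficients), sorted:
    |P|=2: 8 collections, coeffs (), (), (1), (1,1), (1,1), (1,1,1), (1,1,1), (1,1,2)
    |P|=3: 2 collections, coeffs (), (1)
    |P|=4: 1 collection, coeffs (1)


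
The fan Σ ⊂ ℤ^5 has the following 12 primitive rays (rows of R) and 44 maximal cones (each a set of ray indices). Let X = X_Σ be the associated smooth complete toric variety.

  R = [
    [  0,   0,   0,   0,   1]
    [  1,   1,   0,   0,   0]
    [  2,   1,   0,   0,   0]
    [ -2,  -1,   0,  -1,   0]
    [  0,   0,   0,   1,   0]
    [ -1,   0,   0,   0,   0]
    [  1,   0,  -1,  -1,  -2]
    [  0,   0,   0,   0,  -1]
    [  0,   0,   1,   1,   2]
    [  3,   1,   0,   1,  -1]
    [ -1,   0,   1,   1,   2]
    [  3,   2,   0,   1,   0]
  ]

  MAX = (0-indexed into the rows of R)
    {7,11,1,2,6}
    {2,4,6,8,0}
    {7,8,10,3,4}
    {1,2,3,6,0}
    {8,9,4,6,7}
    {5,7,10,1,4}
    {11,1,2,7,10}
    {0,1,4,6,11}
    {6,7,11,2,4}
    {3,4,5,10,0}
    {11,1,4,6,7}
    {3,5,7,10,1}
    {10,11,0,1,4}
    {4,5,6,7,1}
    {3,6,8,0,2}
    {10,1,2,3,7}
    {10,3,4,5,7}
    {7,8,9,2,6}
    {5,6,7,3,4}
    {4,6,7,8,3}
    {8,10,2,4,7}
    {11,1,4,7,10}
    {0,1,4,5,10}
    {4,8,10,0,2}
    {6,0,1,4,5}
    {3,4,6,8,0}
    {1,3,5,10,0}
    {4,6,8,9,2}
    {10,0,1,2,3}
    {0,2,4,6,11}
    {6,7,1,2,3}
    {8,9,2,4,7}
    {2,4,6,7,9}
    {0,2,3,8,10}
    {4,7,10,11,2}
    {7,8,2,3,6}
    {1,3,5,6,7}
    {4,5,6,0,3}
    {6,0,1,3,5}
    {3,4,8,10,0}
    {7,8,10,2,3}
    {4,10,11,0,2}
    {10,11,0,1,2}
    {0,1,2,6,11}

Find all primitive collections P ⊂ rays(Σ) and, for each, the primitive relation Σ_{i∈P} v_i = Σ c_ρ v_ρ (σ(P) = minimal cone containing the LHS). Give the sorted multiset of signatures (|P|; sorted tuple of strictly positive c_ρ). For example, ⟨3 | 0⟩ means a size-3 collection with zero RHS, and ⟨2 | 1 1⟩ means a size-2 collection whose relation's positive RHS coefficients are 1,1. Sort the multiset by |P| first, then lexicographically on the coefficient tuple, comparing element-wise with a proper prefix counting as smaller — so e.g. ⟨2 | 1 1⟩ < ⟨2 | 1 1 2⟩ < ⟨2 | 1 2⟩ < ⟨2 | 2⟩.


The 18 primitive collections of Σ (r=12, n=5):

  {0,7}:  v_{0} + v_{7} = 0  ⇒ sig = ⟨2 | 0⟩
  {6,10}:  v_{6} + v_{10} = 0  ⇒ sig = ⟨2 | 0⟩
  {2,5}:  v_{2} + v_{5} = v_{1}  ⇒ sig = ⟨2 | 1⟩
  {3,11}:  v_{3} + v_{11} = v_{1}  ⇒ sig = ⟨2 | 1⟩
  {5,8}:  v_{5} + v_{8} = v_{10}  ⇒ sig = ⟨2 | 1⟩
  {1,8}:  v_{1} + v_{8} = v_{2} + v_{10}  ⇒ sig = ⟨2 | 1 1⟩
  {3,9}:  v_{3} + v_{9} = v_{6} + v_{7} + v_{8}  ⇒ sig = ⟨2 | 1 1 1⟩
  {5,9}:  v_{5} + v_{9} = v_{2} + v_{4} + v_{7}  ⇒ sig = ⟨2 | 1 1 1⟩
  {0,9}:  v_{0} + v_{9} = v_{2} + v_{4} + v_{6} + v_{8}  ⇒ sig = ⟨2 | 1 1 1 1⟩
  {9,10}:  v_{9} + v_{10} = v_{2} + v_{4} + v_{7} + v_{8}  ⇒ sig = ⟨2 | 1 1 1 1⟩
  {1,9}:  v_{1} + v_{9} = 2·v_{2} + v_{4} + v_{7}  ⇒ sig = ⟨2 | 1 1 2⟩
  {8,11}:  v_{8} + v_{11} = 2·v_{2} + v_{4} + v_{10}  ⇒ sig = ⟨2 | 1 1 2⟩
  {5,11}:  v_{5} + v_{11} = 2·v_{1} + v_{4}  ⇒ sig = ⟨2 | 1 2⟩
  {9,11}:  v_{9} + v_{11} = 3·v_{2} + 2·v_{4} + v_{7}  ⇒ sig = ⟨2 | 1 2 3⟩
  {2,3,4}:  v_{2} + v_{3} + v_{4} = 0  ⇒ sig = ⟨3 | 0⟩
  {1,2,4}:  v_{1} + v_{2} + v_{4} = v_{11}  ⇒ sig = ⟨3 | 1⟩
  {1,3,4}:  v_{1} + v_{3} + v_{4} = v_{5}  ⇒ sig = ⟨3 | 1⟩
  {2,4,6,7,8}:  v_{2} + v_{4} + v_{6} + v_{7} + v_{8} = v_{9}  ⇒ sig = ⟨5 | 1⟩

Signatures (|P|; sorted positive RHS coefficients), sorted:
{ ⟨2 | 0⟩ ×2,  ⟨2 | 1⟩ ×3,  ⟨2 | 1 1⟩,  ⟨2 | 1 1 1⟩ ×2,  ⟨2 | 1 1 1 1⟩ ×2,  ⟨2 | 1 1 2⟩ ×2,  ⟨2 | 1 2⟩,  ⟨2 | 1 2 3⟩,  ⟨3 | 0⟩,  ⟨3 | 1⟩ ×2,  ⟨5 | 1⟩ }


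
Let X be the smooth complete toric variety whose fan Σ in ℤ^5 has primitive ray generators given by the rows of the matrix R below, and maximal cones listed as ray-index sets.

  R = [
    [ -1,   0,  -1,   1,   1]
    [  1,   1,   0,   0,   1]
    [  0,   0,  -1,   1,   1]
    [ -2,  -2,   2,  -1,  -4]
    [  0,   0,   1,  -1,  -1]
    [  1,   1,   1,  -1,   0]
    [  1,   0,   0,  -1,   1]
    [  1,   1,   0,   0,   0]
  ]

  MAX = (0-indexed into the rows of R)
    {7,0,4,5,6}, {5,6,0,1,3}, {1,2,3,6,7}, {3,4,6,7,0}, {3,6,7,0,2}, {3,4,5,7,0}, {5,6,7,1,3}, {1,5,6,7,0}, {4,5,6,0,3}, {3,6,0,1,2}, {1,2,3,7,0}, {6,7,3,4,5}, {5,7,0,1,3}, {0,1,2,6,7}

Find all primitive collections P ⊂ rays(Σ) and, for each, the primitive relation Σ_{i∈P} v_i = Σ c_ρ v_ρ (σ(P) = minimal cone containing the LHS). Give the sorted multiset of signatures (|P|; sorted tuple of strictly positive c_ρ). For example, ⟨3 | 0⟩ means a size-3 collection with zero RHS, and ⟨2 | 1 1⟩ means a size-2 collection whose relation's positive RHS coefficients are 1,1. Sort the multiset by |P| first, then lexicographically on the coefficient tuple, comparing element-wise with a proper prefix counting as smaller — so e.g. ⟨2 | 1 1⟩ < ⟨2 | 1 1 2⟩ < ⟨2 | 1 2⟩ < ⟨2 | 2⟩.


5 minimal non-faces of Δ(Σ) (on 8 rays):

  • {2,4}:  v_{2} + v_{4} = 0 ; sig = ⟨2 | 0⟩
  • {1,4}:  v_{1} + v_{4} = v_{5} ; sig = ⟨2 | 1⟩
  • {2,5}:  v_{2} + v_{5} = v_{1} ; sig = ⟨2 | 1⟩
  • {0,1,3,6,7}:  v_{0} + v_{1} + v_{3} + v_{6} + v_{7} = v_{4} ; sig = ⟨5 | 1⟩
  • {0,3,5,6,7}:  v_{0} + v_{3} + v_{5} + v_{6} + v_{7} = 2·v_{4} ; sig = ⟨5 | 2⟩

Hence PRS(X_Σ) =
    |P|=2: 3 collections, coeffs (), (1), (1)
    |P|=5: 2 collections, coeffs (1), (2)


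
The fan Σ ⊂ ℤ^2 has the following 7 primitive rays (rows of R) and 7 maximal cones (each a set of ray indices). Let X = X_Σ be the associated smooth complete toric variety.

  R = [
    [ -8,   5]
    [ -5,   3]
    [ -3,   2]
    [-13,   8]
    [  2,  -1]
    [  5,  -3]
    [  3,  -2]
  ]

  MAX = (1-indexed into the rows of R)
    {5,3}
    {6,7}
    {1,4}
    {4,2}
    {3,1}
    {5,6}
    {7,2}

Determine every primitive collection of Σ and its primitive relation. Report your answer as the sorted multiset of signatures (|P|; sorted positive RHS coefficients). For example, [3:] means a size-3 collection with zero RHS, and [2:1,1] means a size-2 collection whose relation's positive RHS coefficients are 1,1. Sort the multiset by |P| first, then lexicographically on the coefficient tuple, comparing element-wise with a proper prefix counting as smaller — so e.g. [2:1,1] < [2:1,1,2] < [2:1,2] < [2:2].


14 collections generate NE(X_Σ); each relation:

  P = {2,6}:  v_{2} + v_{6} = 0  ⟹  sig = [2:]
  P = {3,7}:  v_{3} + v_{7} = 0  ⟹  sig = [2:]
  P = {1,2}:  v_{1} + v_{2} = v_{4}  ⟹  sig = [2:1]
  P = {1,6}:  v_{1} + v_{6} = v_{3}  ⟹  sig = [2:1]
  P = {1,7}:  v_{1} + v_{7} = v_{2}  ⟹  sig = [2:1]
  P = {2,3}:  v_{2} + v_{3} = v_{1}  ⟹  sig = [2:1]
  P = {2,5}:  v_{2} + v_{5} = v_{3}  ⟹  sig = [2:1]
  P = {3,6}:  v_{3} + v_{6} = v_{5}  ⟹  sig = [2:1]
  P = {4,6}:  v_{4} + v_{6} = v_{1}  ⟹  sig = [2:1]
  P = {5,7}:  v_{5} + v_{7} = v_{6}  ⟹  sig = [2:1]
  P = {4,5}:  v_{4} + v_{5} = v_{1} + v_{3}  ⟹  sig = [2:1,1]
  P = {1,5}:  v_{1} + v_{5} = 2·v_{3}  ⟹  sig = [2:2]
  P = {3,4}:  v_{3} + v_{4} = 2·v_{1}  ⟹  sig = [2:2]
  P = {4,7}:  v_{4} + v_{7} = 2·v_{2}  ⟹  sig = [2:2]

Hence PRS(X_Σ) =
[[2:], [2:], [2:1], [2:1], [2:1], [2:1], [2:1], [2:1], [2:1], [2:1], [2:1,1], [2:2], [2:2], [2:2]]


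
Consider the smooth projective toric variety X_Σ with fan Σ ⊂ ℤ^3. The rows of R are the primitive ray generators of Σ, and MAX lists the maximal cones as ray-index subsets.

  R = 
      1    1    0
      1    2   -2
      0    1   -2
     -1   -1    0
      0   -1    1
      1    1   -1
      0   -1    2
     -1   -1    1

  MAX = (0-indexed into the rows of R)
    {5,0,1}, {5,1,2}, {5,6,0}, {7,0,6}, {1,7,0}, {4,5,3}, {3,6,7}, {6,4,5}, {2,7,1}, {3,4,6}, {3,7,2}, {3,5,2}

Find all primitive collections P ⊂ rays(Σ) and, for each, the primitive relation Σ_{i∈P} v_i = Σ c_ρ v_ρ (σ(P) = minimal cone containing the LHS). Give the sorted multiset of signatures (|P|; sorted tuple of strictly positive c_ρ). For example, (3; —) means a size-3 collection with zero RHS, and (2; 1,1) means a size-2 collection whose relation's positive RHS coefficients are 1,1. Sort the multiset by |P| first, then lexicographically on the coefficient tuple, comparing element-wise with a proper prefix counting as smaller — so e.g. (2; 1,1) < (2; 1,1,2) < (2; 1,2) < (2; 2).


Δ(Σ) — 8 vertices, 11 min non-faces:

  • {0,3}:  v_{0} + v_{3} = 0  ⇒ sig = (2; —)
  • {2,6}:  v_{2} + v_{6} = 0  ⇒ sig = (2; —)
  • {5,7}:  v_{5} + v_{7} = 0  ⇒ sig = (2; —)
  • {0,2}:  v_{0} + v_{2} = v_{1}  ⇒ sig = (2; 1)
  • {1,3}:  v_{1} + v_{3} = v_{2}  ⇒ sig = (2; 1)
  • {1,4}:  v_{1} + v_{4} = v_{5}  ⇒ sig = (2; 1)
  • {1,6}:  v_{1} + v_{6} = v_{0}  ⇒ sig = (2; 1)
  • {0,4}:  v_{0} + v_{4} = v_{5} + v_{6}  ⇒ sig = (2; 1,1)
  • {2,4}:  v_{2} + v_{4} = v_{3} + v_{5}  ⇒ sig = (2; 1,1)
  • {4,7}:  v_{4} + v_{7} = v_{3} + v_{6}  ⇒ sig = (2; 1,1)
  • {3,5,6}:  v_{3} + v_{5} + v_{6} = v_{4}  ⇒ sig = (3; 1)

Hence PRS(X_Σ) =
{ (2; —) ×3,  (2; 1) ×4,  (2; 1,1) ×3,  (3; 1) }


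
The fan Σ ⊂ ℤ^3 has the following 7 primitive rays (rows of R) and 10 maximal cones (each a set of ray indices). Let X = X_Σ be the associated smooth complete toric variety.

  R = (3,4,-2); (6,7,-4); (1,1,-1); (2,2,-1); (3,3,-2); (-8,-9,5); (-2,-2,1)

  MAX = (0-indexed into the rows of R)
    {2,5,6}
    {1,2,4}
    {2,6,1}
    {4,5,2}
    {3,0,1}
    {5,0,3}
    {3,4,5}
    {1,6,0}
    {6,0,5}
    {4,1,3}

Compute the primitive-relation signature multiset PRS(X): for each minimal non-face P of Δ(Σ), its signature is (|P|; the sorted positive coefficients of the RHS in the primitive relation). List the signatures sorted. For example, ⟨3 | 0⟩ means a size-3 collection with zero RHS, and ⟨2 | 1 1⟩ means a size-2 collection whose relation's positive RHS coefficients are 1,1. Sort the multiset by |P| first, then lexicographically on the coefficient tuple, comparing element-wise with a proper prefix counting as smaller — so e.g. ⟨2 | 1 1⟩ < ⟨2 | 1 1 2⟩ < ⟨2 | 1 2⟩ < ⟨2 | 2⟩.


6 minimal non-faces of Δ(Σ) (on 7 rays):

  P = {3,6}:  v_{3} + v_{6} = 0  ⟹  sig = ⟨2 | 0⟩
  P = {0,4}:  v_{0} + v_{4} = v_{1}  ⟹  sig = ⟨2 | 1⟩
  P = {1,5}:  v_{1} + v_{5} = v_{6}  ⟹  sig = ⟨2 | 1⟩
  P = {2,3}:  v_{2} + v_{3} = v_{4}  ⟹  sig = ⟨2 | 1⟩
  P = {4,6}:  v_{4} + v_{6} = v_{2}  ⟹  sig = ⟨2 | 1⟩
  P = {0,2}:  v_{0} + v_{2} = v_{1} + v_{6}  ⟹  sig = ⟨2 | 1 1⟩

so the primitive-relation signature multiset is
    ⟨2 | 0⟩
    ⟨2 | 1⟩
    ⟨2 | 1⟩
    ⟨2 | 1⟩
    ⟨2 | 1⟩
    ⟨2 | 1 1⟩


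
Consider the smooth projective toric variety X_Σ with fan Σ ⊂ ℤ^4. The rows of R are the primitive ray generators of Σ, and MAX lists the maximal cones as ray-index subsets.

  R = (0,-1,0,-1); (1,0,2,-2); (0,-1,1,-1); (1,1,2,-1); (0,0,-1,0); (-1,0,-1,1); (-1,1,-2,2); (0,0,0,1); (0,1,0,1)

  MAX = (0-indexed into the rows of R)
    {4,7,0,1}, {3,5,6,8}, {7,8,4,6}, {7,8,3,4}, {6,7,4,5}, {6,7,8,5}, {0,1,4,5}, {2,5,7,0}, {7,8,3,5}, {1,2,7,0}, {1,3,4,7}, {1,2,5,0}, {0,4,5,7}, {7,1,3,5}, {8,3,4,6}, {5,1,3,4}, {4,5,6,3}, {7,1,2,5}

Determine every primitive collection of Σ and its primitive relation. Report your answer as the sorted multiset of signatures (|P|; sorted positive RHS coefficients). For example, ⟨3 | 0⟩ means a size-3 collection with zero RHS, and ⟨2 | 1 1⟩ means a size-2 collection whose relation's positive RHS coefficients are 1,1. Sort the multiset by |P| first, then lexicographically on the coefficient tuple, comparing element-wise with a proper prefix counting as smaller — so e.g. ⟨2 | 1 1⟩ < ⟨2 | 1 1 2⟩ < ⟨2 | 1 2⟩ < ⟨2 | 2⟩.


Minimal non-faces — 14 found among 9 rays, 18 max cones:

  • {0,8}:  v_{0} + v_{8} = 0  so sig = ⟨2 | 0⟩
  • {0,3}:  v_{0} + v_{3} = v_{1}  so sig = ⟨2 | 1⟩
  • {1,8}:  v_{1} + v_{8} = v_{3}  so sig = ⟨2 | 1⟩
  • {2,4}:  v_{2} + v_{4} = v_{0}  so sig = ⟨2 | 1⟩
  • {2,6}:  v_{2} + v_{6} = v_{5}  so sig = ⟨2 | 1⟩
  • {0,6}:  v_{0} + v_{6} = v_{4} + v_{5}  so sig = ⟨2 | 1 1⟩
  • {1,6}:  v_{1} + v_{6} = v_{3} + v_{4} + v_{5}  so sig = ⟨2 | 1 1 1⟩
  • {2,8}:  v_{2} + v_{8} = v_{1} + v_{5} + v_{7}  so sig = ⟨2 | 1 1 1⟩
  • {2,3}:  v_{2} + v_{3} = 2·v_{1} + v_{5} + v_{7}  so sig = ⟨2 | 1 1 2⟩
  • {4,5,8}:  v_{4} + v_{5} + v_{8} = v_{6}  so sig = ⟨3 | 1⟩
  • {3,6,7}:  v_{3} + v_{6} + v_{7} = 2·v_{8}  so sig = ⟨3 | 2⟩
  • {1,4,5,7}:  v_{1} + v_{4} + v_{5} + v_{7} = 0  so sig = ⟨4 | 0⟩
  • {0,1,5,7}:  v_{0} + v_{1} + v_{5} + v_{7} = v_{2}  so sig = ⟨4 | 1⟩
  • {3,4,5,7}:  v_{3} + v_{4} + v_{5} + v_{7} = v_{8}  so sig = ⟨4 | 1⟩

Hence PRS(X_Σ) =
{ ⟨2 | 0⟩,  ⟨2 | 1⟩ ×4,  ⟨2 | 1 1⟩,  ⟨2 | 1 1 1⟩ ×2,  ⟨2 | 1 1 2⟩,  ⟨3 | 1⟩,  ⟨3 | 2⟩,  ⟨4 | 0⟩,  ⟨4 | 1⟩ ×2 }


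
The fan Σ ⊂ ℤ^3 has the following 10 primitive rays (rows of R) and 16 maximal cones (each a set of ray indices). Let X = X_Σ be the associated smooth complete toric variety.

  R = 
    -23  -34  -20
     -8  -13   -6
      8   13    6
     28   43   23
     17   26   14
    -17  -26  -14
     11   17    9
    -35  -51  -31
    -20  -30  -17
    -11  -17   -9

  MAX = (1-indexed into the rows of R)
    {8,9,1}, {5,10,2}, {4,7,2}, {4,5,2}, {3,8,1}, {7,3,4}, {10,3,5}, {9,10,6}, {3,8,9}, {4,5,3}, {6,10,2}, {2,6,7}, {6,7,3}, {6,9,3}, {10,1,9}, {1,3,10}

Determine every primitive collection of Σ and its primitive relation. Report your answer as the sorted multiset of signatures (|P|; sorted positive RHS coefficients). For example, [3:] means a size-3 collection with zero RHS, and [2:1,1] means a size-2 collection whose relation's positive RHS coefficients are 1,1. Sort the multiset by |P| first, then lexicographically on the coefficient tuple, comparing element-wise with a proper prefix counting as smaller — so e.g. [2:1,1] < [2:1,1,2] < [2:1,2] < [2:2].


24 minimal non-faces of Δ(Σ) (on 10 rays):

  • {2,3}:  v_{2} + v_{3} = 0  so sig = [2:]
  • {5,6}:  v_{5} + v_{6} = 0  so sig = [2:]
  • {7,10}:  v_{7} + v_{10} = 0  so sig = [2:]
  • {4,6}:  v_{4} + v_{6} = v_{7}  so sig = [2:1]
  • {4,9}:  v_{4} + v_{9} = v_{3}  so sig = [2:1]
  • {4,10}:  v_{4} + v_{10} = v_{5}  so sig = [2:1]
  • {5,7}:  v_{5} + v_{7} = v_{4}  so sig = [2:1]
  • {1,2}:  v_{1} + v_{2} = v_{9} + v_{10}  so sig = [2:1,1]
  • {1,7}:  v_{1} + v_{7} = v_{3} + v_{9}  so sig = [2:1,1]
  • {2,8}:  v_{2} + v_{8} = v_{1} + v_{9}  so sig = [2:1,1]
  • {2,9}:  v_{2} + v_{9} = v_{6} + v_{10}  so sig = [2:1,1]
  • {5,9}:  v_{5} + v_{9} = v_{3} + v_{10}  so sig = [2:1,1]
  • {7,9}:  v_{7} + v_{9} = v_{3} + v_{6}  so sig = [2:1,1]
  • {5,8}:  v_{5} + v_{8} = v_{1} + 2·v_{3} + v_{10}  so sig = [2:1,1,2]
  • {1,4}:  v_{1} + v_{4} = 2·v_{3} + v_{10}  so sig = [2:1,2]
  • {4,8}:  v_{4} + v_{8} = v_{1} + 2·v_{3}  so sig = [2:1,2]
  • {6,8}:  v_{6} + v_{8} = v_{3} + 3·v_{9}  so sig = [2:1,3]
  • {1,6}:  v_{1} + v_{6} = 2·v_{9}  so sig = [2:2]
  • {8,10}:  v_{8} + v_{10} = 2·v_{1}  so sig = [2:2]
  • {1,5}:  v_{1} + v_{5} = 2·v_{3} + 2·v_{10}  so sig = [2:2,2]
  • {7,8}:  v_{7} + v_{8} = 2·v_{3} + 2·v_{9}  so sig = [2:2,2]
  • {1,3,9}:  v_{1} + v_{3} + v_{9} = v_{8}  so sig = [3:1]
  • {3,6,10}:  v_{3} + v_{6} + v_{10} = v_{9}  so sig = [3:1]
  • {3,9,10}:  v_{3} + v_{9} + v_{10} = v_{1}  so sig = [3:1]

Hence PRS(X_Σ) =
{ [2:] ×3,  [2:1] ×4,  [2:1,1] ×6,  [2:1,1,2],  [2:1,2] ×2,  [2:1,3],  [2:2] ×2,  [2:2,2] ×2,  [3:1] ×3 }


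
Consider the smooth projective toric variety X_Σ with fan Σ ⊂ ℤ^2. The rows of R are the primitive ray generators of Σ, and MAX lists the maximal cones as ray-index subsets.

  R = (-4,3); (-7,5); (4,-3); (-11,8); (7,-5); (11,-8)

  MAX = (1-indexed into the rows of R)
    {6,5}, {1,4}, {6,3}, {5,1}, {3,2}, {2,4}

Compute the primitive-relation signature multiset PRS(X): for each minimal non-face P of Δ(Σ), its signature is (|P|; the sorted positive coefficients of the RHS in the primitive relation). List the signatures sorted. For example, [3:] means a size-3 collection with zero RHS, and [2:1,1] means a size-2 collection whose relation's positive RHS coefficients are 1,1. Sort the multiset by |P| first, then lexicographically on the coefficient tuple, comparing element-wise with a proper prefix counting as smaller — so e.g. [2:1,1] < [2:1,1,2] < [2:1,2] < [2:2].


|primitive collections| = 9. Relations:

  P={1,3}:  v_{1} + v_{3} = 0  so sig = [2:]
  P={2,5}:  v_{2} + v_{5} = 0  so sig = [2:]
  P={4,6}:  v_{4} + v_{6} = 0  so sig = [2:]
  P={1,2}:  v_{1} + v_{2} = v_{4}  so sig = [2:1]
  P={1,6}:  v_{1} + v_{6} = v_{5}  so sig = [2:1]
  P={2,6}:  v_{2} + v_{6} = v_{3}  so sig = [2:1]
  P={3,4}:  v_{3} + v_{4} = v_{2}  so sig = [2:1]
  P={3,5}:  v_{3} + v_{5} = v_{6}  so sig = [2:1]
  P={4,5}:  v_{4} + v_{5} = v_{1}  so sig = [2:1]

Sorted signature multiset PRS(X):
    |P|=2: 9 collections, coeffs (), (), (), (1), (1), (1), (1), (1), (1)


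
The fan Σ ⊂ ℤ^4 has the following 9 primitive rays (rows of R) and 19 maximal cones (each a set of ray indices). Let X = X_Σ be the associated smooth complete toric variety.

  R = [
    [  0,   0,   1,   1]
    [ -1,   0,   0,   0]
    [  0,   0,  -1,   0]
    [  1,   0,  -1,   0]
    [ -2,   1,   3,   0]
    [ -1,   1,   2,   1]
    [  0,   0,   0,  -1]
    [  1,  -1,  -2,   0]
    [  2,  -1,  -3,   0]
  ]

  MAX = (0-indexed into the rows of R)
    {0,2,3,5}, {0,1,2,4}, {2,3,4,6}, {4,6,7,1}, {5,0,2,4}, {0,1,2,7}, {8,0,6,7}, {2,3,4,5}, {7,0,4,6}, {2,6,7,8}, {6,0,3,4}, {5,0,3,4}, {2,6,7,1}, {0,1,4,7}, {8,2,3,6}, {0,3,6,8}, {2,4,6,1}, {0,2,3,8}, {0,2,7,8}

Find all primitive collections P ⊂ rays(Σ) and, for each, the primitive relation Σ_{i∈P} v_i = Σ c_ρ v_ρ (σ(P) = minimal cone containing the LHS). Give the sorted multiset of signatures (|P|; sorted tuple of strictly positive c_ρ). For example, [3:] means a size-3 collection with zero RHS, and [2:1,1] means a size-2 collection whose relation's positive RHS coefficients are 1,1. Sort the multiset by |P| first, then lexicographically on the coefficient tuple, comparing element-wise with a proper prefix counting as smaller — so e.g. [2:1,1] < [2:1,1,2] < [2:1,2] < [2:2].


12 minimal non-faces of Δ(Σ) (on 9 rays):

  {4,8}:  v_{4} + v_{8} = 0 — sig = [2:]
  {1,3}:  v_{1} + v_{3} = v_{2} — sig = [2:1]
  {3,7}:  v_{3} + v_{7} = v_{8} — sig = [2:1]
  {1,8}:  v_{1} + v_{8} = v_{2} + v_{7} — sig = [2:1,1]
  {5,6}:  v_{5} + v_{6} = v_{3} + v_{4} — sig = [2:1,1]
  {5,7}:  v_{5} + v_{7} = v_{0} + v_{2} — sig = [2:1,1]
  {5,8}:  v_{5} + v_{8} = v_{0} + v_{2} + v_{3} — sig = [2:1,1,1]
  {1,5}:  v_{1} + v_{5} = v_{0} + 2·v_{2} + v_{4} — sig = [2:1,1,2]
  {0,2,6}:  v_{0} + v_{2} + v_{6} = 0 — sig = [3:]
  {2,4,7}:  v_{2} + v_{4} + v_{7} = v_{1} — sig = [3:1]
  {0,1,6}:  v_{0} + v_{1} + v_{6} = v_{4} + v_{7} — sig = [3:1,1]
  {0,2,3,4}:  v_{0} + v_{2} + v_{3} + v_{4} = v_{5} — sig = [4:1]

Signatures (|P|; sorted positive RHS coefficients), sorted:
[[2:], [2:1], [2:1], [2:1,1], [2:1,1], [2:1,1], [2:1,1,1], [2:1,1,2], [3:], [3:1], [3:1,1], [4:1]]


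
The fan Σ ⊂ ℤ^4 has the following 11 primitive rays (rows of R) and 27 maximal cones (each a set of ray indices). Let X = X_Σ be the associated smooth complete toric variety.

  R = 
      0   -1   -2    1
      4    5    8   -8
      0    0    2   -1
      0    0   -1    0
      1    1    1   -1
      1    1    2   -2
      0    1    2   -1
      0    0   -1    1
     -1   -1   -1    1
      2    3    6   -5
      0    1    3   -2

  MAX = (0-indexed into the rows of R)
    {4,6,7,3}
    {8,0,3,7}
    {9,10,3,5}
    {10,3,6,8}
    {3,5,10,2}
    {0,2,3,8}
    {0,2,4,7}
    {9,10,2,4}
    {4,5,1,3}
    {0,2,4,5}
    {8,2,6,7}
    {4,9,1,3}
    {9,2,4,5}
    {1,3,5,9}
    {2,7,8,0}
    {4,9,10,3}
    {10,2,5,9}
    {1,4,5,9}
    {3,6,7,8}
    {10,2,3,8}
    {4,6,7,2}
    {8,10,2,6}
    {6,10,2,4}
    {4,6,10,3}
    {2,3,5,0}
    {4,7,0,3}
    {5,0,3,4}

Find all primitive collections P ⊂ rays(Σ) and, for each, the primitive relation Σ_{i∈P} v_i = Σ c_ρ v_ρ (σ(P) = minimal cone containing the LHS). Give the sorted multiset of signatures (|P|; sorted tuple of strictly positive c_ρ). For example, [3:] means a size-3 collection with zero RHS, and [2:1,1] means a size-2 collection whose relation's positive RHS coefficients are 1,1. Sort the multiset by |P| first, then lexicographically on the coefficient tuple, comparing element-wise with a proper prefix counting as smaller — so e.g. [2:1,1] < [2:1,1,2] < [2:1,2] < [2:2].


23 minimal non-faces of Δ(Σ) (on 11 rays):

  {0,6}:  v_{0} + v_{6} = 0  ⇒ sig = [2:]
  {4,8}:  v_{4} + v_{8} = 0  ⇒ sig = [2:]
  {5,7}:  v_{5} + v_{7} = v_{4}  ⇒ sig = [2:1]
  {7,10}:  v_{7} + v_{10} = v_{6}  ⇒ sig = [2:1]
  {0,10}:  v_{0} + v_{10} = v_{2} + v_{3}  ⇒ sig = [2:1,1]
  {5,6}:  v_{5} + v_{6} = v_{4} + v_{10}  ⇒ sig = [2:1,1]
  {5,8}:  v_{5} + v_{8} = v_{2} + v_{3}  ⇒ sig = [2:1,1]
  {8,9}:  v_{8} + v_{9} = v_{5} + v_{10}  ⇒ sig = [2:1,1]
  {1,8}:  v_{1} + v_{8} = v_{3} + v_{5} + v_{9}  ⇒ sig = [2:1,1,1]
  {1,6}:  v_{1} + v_{6} = v_{3} + 2·v_{4} + v_{9} + v_{10}  ⇒ sig = [2:1,1,1,2]
  {1,7}:  v_{1} + v_{7} = v_{3} + 2·v_{4} + v_{9}  ⇒ sig = [2:1,1,2]
  {0,1}:  v_{0} + v_{1} = v_{3} + v_{4} + 3·v_{5}  ⇒ sig = [2:1,1,3]
  {1,2}:  v_{1} + v_{2} = 2·v_{5} + v_{9}  ⇒ sig = [2:1,2]
  {1,10}:  v_{1} + v_{10} = v_{3} + 2·v_{9}  ⇒ sig = [2:1,2]
  {7,9}:  v_{7} + v_{9} = 2·v_{4} + v_{10}  ⇒ sig = [2:1,2]
  {0,9}:  v_{0} + v_{9} = 2·v_{5}  ⇒ sig = [2:2]
  {6,9}:  v_{6} + v_{9} = 2·v_{4} + 2·v_{10}  ⇒ sig = [2:2,2]
  {2,3,7}:  v_{2} + v_{3} + v_{7} = 0  ⇒ sig = [3:]
  {2,3,4}:  v_{2} + v_{3} + v_{4} = v_{5}  ⇒ sig = [3:1]
  {2,3,6}:  v_{2} + v_{3} + v_{6} = v_{10}  ⇒ sig = [3:1]
  {4,5,10}:  v_{4} + v_{5} + v_{10} = v_{9}  ⇒ sig = [3:1]
  {2,3,9}:  v_{2} + v_{3} + v_{9} = 2·v_{5} + v_{10}  ⇒ sig = [3:1,2]
  {3,4,5,9}:  v_{3} + v_{4} + v_{5} + v_{9} = v_{1}  ⇒ sig = [4:1]

Hence PRS(X_Σ) =
    [2:]
    [2:]
    [2:1]
    [2:1]
    [2:1,1]
    [2:1,1]
    [2:1,1]
    [2:1,1]
    [2:1,1,1]
    [2:1,1,1,2]
    [2:1,1,2]
    [2:1,1,3]
    [2:1,2]
    [2:1,2]
    [2:1,2]
    [2:2]
    [2:2,2]
    [3:]
    [3:1]
    [3:1]
    [3:1]
    [3:1,2]
    [4:1]


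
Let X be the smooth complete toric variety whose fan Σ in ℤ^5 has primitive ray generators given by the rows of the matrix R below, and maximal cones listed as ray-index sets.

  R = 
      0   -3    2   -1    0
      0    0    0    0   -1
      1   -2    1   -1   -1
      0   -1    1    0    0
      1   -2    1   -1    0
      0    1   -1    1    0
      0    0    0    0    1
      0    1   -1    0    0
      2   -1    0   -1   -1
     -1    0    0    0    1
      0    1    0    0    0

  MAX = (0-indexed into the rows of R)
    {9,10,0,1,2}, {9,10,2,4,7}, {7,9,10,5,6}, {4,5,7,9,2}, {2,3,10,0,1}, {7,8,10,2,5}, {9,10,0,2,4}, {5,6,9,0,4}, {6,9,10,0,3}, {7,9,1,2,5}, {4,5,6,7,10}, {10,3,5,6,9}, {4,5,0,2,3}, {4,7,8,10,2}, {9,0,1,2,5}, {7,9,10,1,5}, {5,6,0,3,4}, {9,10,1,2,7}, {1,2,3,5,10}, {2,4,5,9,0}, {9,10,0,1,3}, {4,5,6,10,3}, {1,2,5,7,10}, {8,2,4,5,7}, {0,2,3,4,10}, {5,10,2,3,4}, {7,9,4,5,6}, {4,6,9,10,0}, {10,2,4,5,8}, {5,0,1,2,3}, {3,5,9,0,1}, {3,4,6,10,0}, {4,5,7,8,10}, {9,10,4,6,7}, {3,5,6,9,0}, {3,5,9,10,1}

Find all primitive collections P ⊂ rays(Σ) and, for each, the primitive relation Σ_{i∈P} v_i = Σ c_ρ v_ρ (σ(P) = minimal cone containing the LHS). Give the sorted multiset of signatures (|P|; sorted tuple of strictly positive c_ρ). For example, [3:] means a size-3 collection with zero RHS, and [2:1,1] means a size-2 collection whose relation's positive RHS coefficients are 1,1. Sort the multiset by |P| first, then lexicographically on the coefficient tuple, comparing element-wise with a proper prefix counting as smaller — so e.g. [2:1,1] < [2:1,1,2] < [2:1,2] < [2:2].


Σ has 16 primitive collections:

  {1,6}:  v_{1} + v_{6} = 0  ⇒ sig = [2:]
  {3,7}:  v_{3} + v_{7} = 0  ⇒ sig = [2:]
  {1,4}:  v_{1} + v_{4} = v_{2}  ⇒ sig = [2:1]
  {2,6}:  v_{2} + v_{6} = v_{4}  ⇒ sig = [2:1]
  {0,7}:  v_{0} + v_{7} = v_{2} + v_{9}  ⇒ sig = [2:1,1]
  {0,8}:  v_{0} + v_{8} = v_{2} + v_{4}  ⇒ sig = [2:1,1]
  {8,9}:  v_{8} + v_{9} = v_{4} + v_{7}  ⇒ sig = [2:1,1]
  {3,8}:  v_{3} + v_{8} = v_{2} + v_{4} + v_{5} + v_{10}  ⇒ sig = [2:1,1,1,1]
  {1,8}:  v_{1} + v_{8} = 2·v_{2} + v_{5} + v_{7} + v_{10}  ⇒ sig = [2:1,1,1,2]
  {6,8}:  v_{6} + v_{8} = 2·v_{4} + v_{5} + v_{7} + v_{10}  ⇒ sig = [2:1,1,1,2]
  {0,5,10}:  v_{0} + v_{5} + v_{10} = v_{3}  ⇒ sig = [3:1]
  {2,3,9}:  v_{2} + v_{3} + v_{9} = v_{0}  ⇒ sig = [3:1]
  {3,4,9}:  v_{3} + v_{4} + v_{9} = v_{0} + v_{6}  ⇒ sig = [3:1,1]
  {2,5,9,10}:  v_{2} + v_{5} + v_{9} + v_{10} = 0  ⇒ sig = [4:]
  {4,5,9,10}:  v_{4} + v_{5} + v_{9} + v_{10} = v_{6}  ⇒ sig = [4:1]
  {2,4,5,7,10}:  v_{2} + v_{4} + v_{5} + v_{7} + v_{10} = v_{8}  ⇒ sig = [5:1]

Sorted signature multiset PRS(X):
    [2:]
    [2:]
    [2:1]
    [2:1]
    [2:1,1]
    [2:1,1]
    [2:1,1]
    [2:1,1,1,1]
    [2:1,1,1,2]
    [2:1,1,1,2]
    [3:1]
    [3:1]
    [3:1,1]
    [4:]
    [4:1]
    [5:1]


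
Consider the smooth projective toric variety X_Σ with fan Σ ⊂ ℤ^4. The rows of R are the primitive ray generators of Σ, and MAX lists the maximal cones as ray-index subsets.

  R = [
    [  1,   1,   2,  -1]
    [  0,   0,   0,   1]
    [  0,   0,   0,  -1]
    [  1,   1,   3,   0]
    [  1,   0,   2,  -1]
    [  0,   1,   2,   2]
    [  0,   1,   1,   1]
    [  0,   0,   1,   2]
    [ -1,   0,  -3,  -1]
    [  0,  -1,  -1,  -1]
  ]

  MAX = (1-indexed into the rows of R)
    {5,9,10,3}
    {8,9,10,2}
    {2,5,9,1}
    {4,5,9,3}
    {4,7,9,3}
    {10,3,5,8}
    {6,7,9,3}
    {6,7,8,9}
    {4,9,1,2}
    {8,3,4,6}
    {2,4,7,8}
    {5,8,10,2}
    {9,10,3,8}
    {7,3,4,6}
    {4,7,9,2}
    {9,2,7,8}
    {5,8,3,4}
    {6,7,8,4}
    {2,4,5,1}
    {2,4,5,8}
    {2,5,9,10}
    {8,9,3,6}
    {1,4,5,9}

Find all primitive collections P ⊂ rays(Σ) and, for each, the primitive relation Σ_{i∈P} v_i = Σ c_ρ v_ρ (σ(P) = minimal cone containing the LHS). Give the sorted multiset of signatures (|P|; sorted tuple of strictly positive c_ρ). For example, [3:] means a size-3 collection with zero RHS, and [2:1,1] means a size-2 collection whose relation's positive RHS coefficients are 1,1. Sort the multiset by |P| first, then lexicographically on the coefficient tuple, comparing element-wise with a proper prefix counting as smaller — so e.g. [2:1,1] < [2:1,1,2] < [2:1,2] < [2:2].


Minimal non-faces — 17 found among 10 rays, 23 max cones:

  • {2,3}:  v_{2} + v_{3} = 0 — sig = [2:]
  • {7,10}:  v_{7} + v_{10} = 0 — sig = [2:]
  • {4,10}:  v_{4} + v_{10} = v_{5} — sig = [2:1]
  • {5,7}:  v_{5} + v_{7} = v_{4} — sig = [2:1]
  • {1,6}:  v_{1} + v_{6} = v_{4} + v_{7} — sig = [2:1,1]
  • {1,8}:  v_{1} + v_{8} = v_{2} + v_{4} — sig = [2:1,1]
  • {2,6}:  v_{2} + v_{6} = v_{7} + v_{8} — sig = [2:1,1]
  • {6,10}:  v_{6} + v_{10} = v_{3} + v_{8} — sig = [2:1,1]
  • {1,3}:  v_{1} + v_{3} = v_{4} + v_{5} + v_{9} — sig = [2:1,1,1]
  • {5,6}:  v_{5} + v_{6} = v_{3} + v_{4} + v_{8} — sig = [2:1,1,1]
  • {1,7}:  v_{1} + v_{7} = v_{2} + 2·v_{4} + v_{9} — sig = [2:1,1,2]
  • {1,10}:  v_{1} + v_{10} = v_{2} + 2·v_{5} + v_{9} — sig = [2:1,1,2]
  • {5,8,9}:  v_{5} + v_{8} + v_{9} = 0 — sig = [3:]
  • {3,7,8}:  v_{3} + v_{7} + v_{8} = v_{6} — sig = [3:1]
  • {4,8,9}:  v_{4} + v_{8} + v_{9} = v_{7} — sig = [3:1]
  • {4,6,9}:  v_{4} + v_{6} + v_{9} = v_{3} + 2·v_{7} — sig = [3:1,2]
  • {2,4,5,9}:  v_{2} + v_{4} + v_{5} + v_{9} = v_{1} — sig = [4:1]

so the primitive-relation signature multiset is
    |P|=2: 12 collections, coeffs (), (), (1), (1), (1,1), (1,1), (1,1), (1,1), (1,1,1), (1,1,1), (1,1,2), (1,1,2)
    |P|=3: 4 collections, coeffs (), (1), (1), (1,2)
    |P|=4: 1 collection, coeffs (1)


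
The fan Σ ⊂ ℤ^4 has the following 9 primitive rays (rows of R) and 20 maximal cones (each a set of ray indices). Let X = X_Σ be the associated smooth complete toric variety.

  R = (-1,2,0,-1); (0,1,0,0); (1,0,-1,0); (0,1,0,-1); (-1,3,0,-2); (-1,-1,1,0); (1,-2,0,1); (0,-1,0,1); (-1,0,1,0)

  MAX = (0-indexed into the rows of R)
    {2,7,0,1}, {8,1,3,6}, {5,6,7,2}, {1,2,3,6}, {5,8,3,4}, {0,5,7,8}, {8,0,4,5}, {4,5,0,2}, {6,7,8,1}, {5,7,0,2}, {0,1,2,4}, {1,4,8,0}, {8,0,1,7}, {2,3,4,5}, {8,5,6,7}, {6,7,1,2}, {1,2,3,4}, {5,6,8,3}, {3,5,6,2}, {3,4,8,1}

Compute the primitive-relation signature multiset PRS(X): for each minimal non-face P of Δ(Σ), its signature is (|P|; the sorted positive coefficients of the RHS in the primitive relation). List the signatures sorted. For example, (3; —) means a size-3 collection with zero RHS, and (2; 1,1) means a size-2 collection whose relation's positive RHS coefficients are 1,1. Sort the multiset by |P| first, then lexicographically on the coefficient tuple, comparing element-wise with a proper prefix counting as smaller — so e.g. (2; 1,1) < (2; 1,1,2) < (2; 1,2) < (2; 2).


|primitive collections| = 7. Relations:

  P={0,6}:  v_{0} + v_{6} = 0  so sig = (2; —)
  P={2,8}:  v_{2} + v_{8} = 0  so sig = (2; —)
  P={3,7}:  v_{3} + v_{7} = 0  so sig = (2; —)
  P={0,3}:  v_{0} + v_{3} = v_{4}  so sig = (2; 1)
  P={1,5}:  v_{1} + v_{5} = v_{8}  so sig = (2; 1)
  P={4,6}:  v_{4} + v_{6} = v_{3}  so sig = (2; 1)
  P={4,7}:  v_{4} + v_{7} = v_{0}  so sig = (2; 1)

Hence PRS(X_Σ) =
[(2; —), (2; —), (2; —), (2; 1), (2; 1), (2; 1), (2; 1)]


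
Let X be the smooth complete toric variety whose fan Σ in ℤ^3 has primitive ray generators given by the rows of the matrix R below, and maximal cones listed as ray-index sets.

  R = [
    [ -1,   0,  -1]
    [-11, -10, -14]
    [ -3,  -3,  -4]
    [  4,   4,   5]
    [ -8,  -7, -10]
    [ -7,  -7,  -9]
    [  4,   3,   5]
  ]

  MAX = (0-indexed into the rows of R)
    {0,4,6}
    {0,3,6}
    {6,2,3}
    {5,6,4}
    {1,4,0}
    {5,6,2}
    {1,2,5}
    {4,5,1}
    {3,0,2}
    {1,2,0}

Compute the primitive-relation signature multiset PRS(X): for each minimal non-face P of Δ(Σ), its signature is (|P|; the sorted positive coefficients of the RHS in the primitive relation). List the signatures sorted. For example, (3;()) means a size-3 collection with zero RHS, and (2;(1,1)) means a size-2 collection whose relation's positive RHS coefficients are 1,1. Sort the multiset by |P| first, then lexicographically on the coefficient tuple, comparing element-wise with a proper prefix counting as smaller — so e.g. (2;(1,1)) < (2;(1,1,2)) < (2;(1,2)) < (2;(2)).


Minimal non-faces — 7 found among 7 rays, 10 max cones:

  P = {0,5}:  v_{0} + v_{5} = v_{4}  →  sig = (2;(1))
  P = {1,6}:  v_{1} + v_{6} = v_{5}  →  sig = (2;(1))
  P = {2,4}:  v_{2} + v_{4} = v_{1}  →  sig = (2;(1))
  P = {3,5}:  v_{3} + v_{5} = v_{2}  →  sig = (2;(1))
  P = {3,4}:  v_{3} + v_{4} = v_{0} + v_{2}  →  sig = (2;(1,1))
  P = {1,3}:  v_{1} + v_{3} = v_{0} + 2·v_{2}  →  sig = (2;(1,2))
  P = {0,2,6}:  v_{0} + v_{2} + v_{6} = 0  →  sig = (3;())

so the primitive-relation signature multiset is
    |P|=2: 6 collections, coeffs (1), (1), (1), (1), (1,1), (1,2)
    |P|=3: 1 collection, coeffs ()


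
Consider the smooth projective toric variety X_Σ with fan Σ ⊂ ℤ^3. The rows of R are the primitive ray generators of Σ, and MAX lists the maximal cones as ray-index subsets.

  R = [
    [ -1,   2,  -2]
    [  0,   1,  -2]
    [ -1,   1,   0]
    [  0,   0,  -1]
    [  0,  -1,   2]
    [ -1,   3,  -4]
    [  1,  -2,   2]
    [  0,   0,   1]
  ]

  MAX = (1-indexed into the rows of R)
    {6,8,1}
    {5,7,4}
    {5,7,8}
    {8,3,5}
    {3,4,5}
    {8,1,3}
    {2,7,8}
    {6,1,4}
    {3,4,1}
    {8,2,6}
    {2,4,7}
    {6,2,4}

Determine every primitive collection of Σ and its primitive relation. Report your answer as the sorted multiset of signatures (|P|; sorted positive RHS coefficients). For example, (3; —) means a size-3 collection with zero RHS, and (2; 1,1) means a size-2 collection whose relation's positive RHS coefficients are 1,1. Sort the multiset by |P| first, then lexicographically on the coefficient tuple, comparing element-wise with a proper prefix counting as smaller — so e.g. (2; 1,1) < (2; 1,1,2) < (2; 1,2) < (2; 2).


Σ has 10 primitive collections:

  P = {1,7}:  v_{1} + v_{7} = 0  ⟹  sig = (2; —)
  P = {2,5}:  v_{2} + v_{5} = 0  ⟹  sig = (2; —)
  P = {4,8}:  v_{4} + v_{8} = 0  ⟹  sig = (2; —)
  P = {1,2}:  v_{1} + v_{2} = v_{6}  ⟹  sig = (2; 1)
  P = {1,5}:  v_{1} + v_{5} = v_{3}  ⟹  sig = (2; 1)
  P = {2,3}:  v_{2} + v_{3} = v_{1}  ⟹  sig = (2; 1)
  P = {3,7}:  v_{3} + v_{7} = v_{5}  ⟹  sig = (2; 1)
  P = {5,6}:  v_{5} + v_{6} = v_{1}  ⟹  sig = (2; 1)
  P = {6,7}:  v_{6} + v_{7} = v_{2}  ⟹  sig = (2; 1)
  P = {3,6}:  v_{3} + v_{6} = 2·v_{1}  ⟹  sig = (2; 2)

Hence PRS(X_Σ) =
{ (2; —) ×3,  (2; 1) ×6,  (2; 2) }


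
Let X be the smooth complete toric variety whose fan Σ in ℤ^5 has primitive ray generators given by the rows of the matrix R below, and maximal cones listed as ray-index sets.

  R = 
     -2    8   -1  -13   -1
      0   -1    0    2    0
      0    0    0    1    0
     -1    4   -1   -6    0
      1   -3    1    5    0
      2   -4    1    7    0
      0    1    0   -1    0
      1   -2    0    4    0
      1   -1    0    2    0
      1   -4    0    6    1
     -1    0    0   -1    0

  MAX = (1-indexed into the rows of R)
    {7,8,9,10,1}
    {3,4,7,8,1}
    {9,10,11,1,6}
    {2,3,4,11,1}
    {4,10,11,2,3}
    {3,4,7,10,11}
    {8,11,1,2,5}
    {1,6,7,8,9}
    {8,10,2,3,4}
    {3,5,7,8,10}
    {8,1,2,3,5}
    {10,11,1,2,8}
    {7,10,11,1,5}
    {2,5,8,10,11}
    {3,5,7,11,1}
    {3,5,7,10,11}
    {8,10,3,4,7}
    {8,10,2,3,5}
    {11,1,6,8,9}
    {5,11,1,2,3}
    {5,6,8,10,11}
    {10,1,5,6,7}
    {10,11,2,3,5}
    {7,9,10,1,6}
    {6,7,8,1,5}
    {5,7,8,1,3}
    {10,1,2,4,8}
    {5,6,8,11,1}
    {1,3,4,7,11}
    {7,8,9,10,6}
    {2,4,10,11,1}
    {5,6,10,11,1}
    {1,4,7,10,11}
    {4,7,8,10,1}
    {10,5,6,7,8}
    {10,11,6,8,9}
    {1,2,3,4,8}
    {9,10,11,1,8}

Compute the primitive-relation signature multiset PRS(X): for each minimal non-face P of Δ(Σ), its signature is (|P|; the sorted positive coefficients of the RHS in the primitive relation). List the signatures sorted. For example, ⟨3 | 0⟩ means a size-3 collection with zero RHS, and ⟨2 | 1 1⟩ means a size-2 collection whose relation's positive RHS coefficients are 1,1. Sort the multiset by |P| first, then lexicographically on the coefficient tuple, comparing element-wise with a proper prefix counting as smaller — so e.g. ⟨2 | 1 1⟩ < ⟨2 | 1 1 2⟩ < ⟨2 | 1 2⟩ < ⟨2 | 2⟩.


18 collections generate NE(X_Σ); each relation:

  {2,7}:  v_{2} + v_{7} = v_{3}  →  sig = ⟨2 | 1⟩
  {2,9}:  v_{2} + v_{9} = v_{8}  →  sig = ⟨2 | 1⟩
  {4,5}:  v_{4} + v_{5} = v_{7}  →  sig = ⟨2 | 1⟩
  {5,9}:  v_{5} + v_{9} = v_{6}  →  sig = ⟨2 | 1⟩
  {2,6}:  v_{2} + v_{6} = v_{5} + v_{8}  →  sig = ⟨2 | 1 1⟩
  {3,9}:  v_{3} + v_{9} = v_{7} + v_{8}  →  sig = ⟨2 | 1 1⟩
  {4,6}:  v_{4} + v_{6} = v_{7} + v_{9}  →  sig = ⟨2 | 1 1⟩
  {3,6}:  v_{3} + v_{6} = v_{5} + v_{7} + v_{8}  →  sig = ⟨2 | 1 1 1⟩
  {4,9}:  v_{4} + v_{9} = v_{1} + v_{7} + v_{8} + v_{10}  →  sig = ⟨2 | 1 1 1 1⟩
  {7,9,11}:  v_{7} + v_{9} + v_{11} = 0  →  sig = ⟨3 | 0⟩
  {1,3,10}:  v_{1} + v_{3} + v_{10} = v_{4}  →  sig = ⟨3 | 1⟩
  {6,7,11}:  v_{6} + v_{7} + v_{11} = v_{5}  →  sig = ⟨3 | 1⟩
  {7,8,11}:  v_{7} + v_{8} + v_{11} = v_{2}  →  sig = ⟨3 | 1⟩
  {4,8,11}:  v_{4} + v_{8} + v_{11} = v_{1} + 2·v_{2} + v_{10}  →  sig = ⟨3 | 1 1 2⟩
  {3,8,11}:  v_{3} + v_{8} + v_{11} = 2·v_{2}  →  sig = ⟨3 | 2⟩
  {1,2,5,10}:  v_{1} + v_{2} + v_{5} + v_{10} = 0  →  sig = ⟨4 | 0⟩
  {1,5,8,10}:  v_{1} + v_{5} + v_{8} + v_{10} = v_{9}  →  sig = ⟨4 | 1⟩
  {1,6,8,10}:  v_{1} + v_{6} + v_{8} + v_{10} = 2·v_{9}  →  sig = ⟨4 | 2⟩

Hence PRS(X_Σ) =
{ ⟨2 | 1⟩ ×4,  ⟨2 | 1 1⟩ ×3,  ⟨2 | 1 1 1⟩,  ⟨2 | 1 1 1 1⟩,  ⟨3 | 0⟩,  ⟨3 | 1⟩ ×3,  ⟨3 | 1 1 2⟩,  ⟨3 | 2⟩,  ⟨4 | 0⟩,  ⟨4 | 1⟩,  ⟨4 | 2⟩ }
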